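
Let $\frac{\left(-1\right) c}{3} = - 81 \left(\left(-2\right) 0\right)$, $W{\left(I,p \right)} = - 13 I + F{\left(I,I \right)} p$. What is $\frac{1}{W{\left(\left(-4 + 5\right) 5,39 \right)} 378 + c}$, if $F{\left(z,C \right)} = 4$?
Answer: $\frac{1}{34398} \approx 2.9071 \cdot 10^{-5}$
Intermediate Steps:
$W{\left(I,p \right)} = - 13 I + 4 p$
$c = 0$ ($c = - 3 \left(- 81 \left(\left(-2\right) 0\right)\right) = - 3 \left(\left(-81\right) 0\right) = \left(-3\right) 0 = 0$)
$\frac{1}{W{\left(\left(-4 + 5\right) 5,39 \right)} 378 + c} = \frac{1}{\left(- 13 \left(-4 + 5\right) 5 + 4 \cdot 39\right) 378 + 0} = \frac{1}{\left(- 13 \cdot 1 \cdot 5 + 156\right) 378 + 0} = \frac{1}{\left(\left(-13\right) 5 + 156\right) 378 + 0} = \frac{1}{\left(-65 + 156\right) 378 + 0} = \frac{1}{91 \cdot 378 + 0} = \frac{1}{34398 + 0} = \frac{1}{34398}$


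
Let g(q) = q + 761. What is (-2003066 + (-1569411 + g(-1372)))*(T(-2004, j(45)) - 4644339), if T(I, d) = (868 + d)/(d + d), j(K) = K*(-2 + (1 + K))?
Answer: 8214341542652512/495 ≈ 1.6595e+13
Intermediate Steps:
j(K) = K*(-1 + K)
g(q) = 761 + q
T(I, d) = (868 + d)/(2*d) (T(I, d) = (868 + d)/((2*d)) = (868 + d)*(1/(2*d)) = (868 + d)/(2*d))
(-2003066 + (-1569411 + g(-1372)))*(T(-2004, j(45)) - 4644339) = (-2003066 + (-1569411 + (761 - 1372)))*((868 + 45*(-1 + 45))/(2*((45*(-1 + 45)))) - 4644339) = (-2003066 + (-1569411 - 611))*((868 + 45*44)/(2*((45*44))) - 4644339) = (-2003066 - 1570022)*((½)*(868 + 1980)/1980 - 4644339) = -3573088*((½)*(1/1980)*2848 - 4644339) = -3573088*(356/495 - 4644339) = -3573088*(-2298947449/495) = 8214341542652512/495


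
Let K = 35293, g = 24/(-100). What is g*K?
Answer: -211758/25 ≈ -8470.3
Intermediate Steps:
g = -6/25 (g = 24*(-1/100) = -6/25 ≈ -0.24000)
g*K = -6/25*35293 = -211758/25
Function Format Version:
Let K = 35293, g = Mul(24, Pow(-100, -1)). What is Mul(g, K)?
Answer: Rational(-211758, 25) ≈ -8470.3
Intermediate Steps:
g = Rational(-6, 25) (g = Mul(24, Rational(-1, 100)) = Rational(-6, 25) ≈ -0.24000)
Mul(g, K) = Mul(Rational(-6, 25), 35293) = Rational(-211758, 25)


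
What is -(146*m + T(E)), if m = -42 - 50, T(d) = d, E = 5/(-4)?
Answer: 53733/4 ≈ 13433.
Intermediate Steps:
E = -5/4 (E = 5*(-1/4) = -5/4 ≈ -1.2500)
m = -92
-(146*m + T(E)) = -(146*(-92) - 5/4) = -(-13432 - 5/4) = -1*(-53733/4) = 53733/4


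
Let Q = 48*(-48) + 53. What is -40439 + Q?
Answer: -42690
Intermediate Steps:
Q = -2251 (Q = -2304 + 53 = -2251)
-40439 + Q = -40439 - 2251 = -42690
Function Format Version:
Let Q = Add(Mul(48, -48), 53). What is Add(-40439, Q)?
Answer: -42690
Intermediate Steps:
Q = -2251 (Q = Add(-2304, 53) = -2251)
Add(-40439, Q) = Add(-40439, -2251) = -42690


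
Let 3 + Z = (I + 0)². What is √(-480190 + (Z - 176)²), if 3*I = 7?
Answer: I*√36455546/9 ≈ 670.87*I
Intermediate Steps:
I = 7/3 (I = (⅓)*7 = 7/3 ≈ 2.3333)
Z = 22/9 (Z = -3 + (7/3 + 0)² = -3 + (7/3)² = -3 + 49/9 = 22/9 ≈ 2.4444)
√(-480190 + (Z - 176)²) = √(-480190 + (22/9 - 176)²) = √(-480190 + (-1562/9)²) = √(-480190 + 2439844/81) = √(-36455546/81) = I*√36455546/9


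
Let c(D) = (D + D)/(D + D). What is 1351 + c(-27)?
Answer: 1352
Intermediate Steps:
c(D) = 1 (c(D) = (2*D)/((2*D)) = (2*D)*(1/(2*D)) = 1)
1351 + c(-27) = 1351 + 1 = 1352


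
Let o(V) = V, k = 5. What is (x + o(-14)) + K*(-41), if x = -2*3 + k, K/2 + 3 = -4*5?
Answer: 1871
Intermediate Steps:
K = -46 (K = -6 + 2*(-4*5) = -6 + 2*(-20) = -6 - 40 = -46)
x = -1 (x = -2*3 + 5 = -6 + 5 = -1)
(x + o(-14)) + K*(-41) = (-1 - 14) - 46*(-41) = -15 + 1886 = 1871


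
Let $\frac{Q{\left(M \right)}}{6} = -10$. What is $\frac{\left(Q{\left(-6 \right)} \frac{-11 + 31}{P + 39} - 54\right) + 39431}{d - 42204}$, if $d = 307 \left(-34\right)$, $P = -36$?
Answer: $- \frac{38977}{52642} \approx -0.74042$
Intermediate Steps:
$Q{\left(M \right)} = -60$ ($Q{\left(M \right)} = 6 \left(-10\right) = -60$)
$d = -10438$
$\frac{\left(Q{\left(-6 \right)} \frac{-11 + 31}{P + 39} - 54\right) + 39431}{d - 42204} = \frac{\left(- 60 \frac{-11 + 31}{-36 + 39} - 54\right) + 39431}{-10438 - 42204} = \frac{\left(- 60 \cdot \frac{20}{3} - 54\right) + 39431}{-52642} = \left(\left(- 60 \cdot 20 \cdot \frac{1}{3} - 54\right) + 39431\right) \left(- \frac{1}{52642}\right) = \left(\left(\left(-60\right) \frac{20}{3} - 54\right) + 39431\right) \left(- \frac{1}{52642}\right) = \left(\left(-400 - 54\right) + 39431\right) \left(- \frac{1}{52642}\right) = \left(-454 + 39431\right) \left(- \frac{1}{52642}\right) = 38977 \left(- \frac{1}{52642}\right) = - \frac{38977}{52642}$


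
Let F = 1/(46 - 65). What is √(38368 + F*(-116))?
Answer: 6*√384807/19 ≈ 195.89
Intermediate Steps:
F = -1/19 (F = 1/(-19) = -1/19 ≈ -0.052632)
√(38368 + F*(-116)) = √(38368 - 1/19*(-116)) = √(38368 + 116/19) = √(729108/19) = 6*√384807/19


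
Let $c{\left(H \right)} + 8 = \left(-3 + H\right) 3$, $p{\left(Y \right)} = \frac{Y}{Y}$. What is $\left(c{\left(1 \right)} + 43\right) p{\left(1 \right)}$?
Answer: $29$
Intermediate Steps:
$p{\left(Y \right)} = 1$
$c{\left(H \right)} = -17 + 3 H$ ($c{\left(H \right)} = -8 + \left(-3 + H\right) 3 = -8 + \left(-9 + 3 H\right) = -17 + 3 H$)
$\left(c{\left(1 \right)} + 43\right) p{\left(1 \right)} = \left(\left(-17 + 3 \cdot 1\right) + 43\right) 1 = \left(\left(-17 + 3\right) + 43\right) 1 = \left(-14 + 43\right) 1 = 29 \cdot 1 = 29$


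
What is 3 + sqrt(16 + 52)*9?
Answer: 3 + 18*sqrt(17) ≈ 77.216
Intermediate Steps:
3 + sqrt(16 + 52)*9 = 3 + sqrt(68)*9 = 3 + (2*sqrt(17))*9 = 3 + 18*sqrt(17)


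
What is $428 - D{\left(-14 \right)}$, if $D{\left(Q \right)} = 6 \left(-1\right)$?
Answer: $434$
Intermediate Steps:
$D{\left(Q \right)} = -6$
$428 - D{\left(-14 \right)} = 428 - -6 = 428 + 6 = 434$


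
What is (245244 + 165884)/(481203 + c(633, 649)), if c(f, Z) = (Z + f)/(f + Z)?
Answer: 102782/120301 ≈ 0.85437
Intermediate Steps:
c(f, Z) = 1 (c(f, Z) = (Z + f)/(Z + f) = 1)
(245244 + 165884)/(481203 + c(633, 649)) = (245244 + 165884)/(481203 + 1) = 411128/481204 = 411128*(1/481204) = 102782/120301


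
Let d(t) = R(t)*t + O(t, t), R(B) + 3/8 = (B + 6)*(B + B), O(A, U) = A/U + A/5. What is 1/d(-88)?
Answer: -5/6349998 ≈ -7.8740e-7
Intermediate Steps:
O(A, U) = A/5 + A/U (O(A, U) = A/U + A*(1/5) = A/U + A/5 = A/5 + A/U)
R(B) = -3/8 + 2*B*(6 + B) (R(B) = -3/8 + (B + 6)*(B + B) = -3/8 + (6 + B)*(2*B) = -3/8 + 2*B*(6 + B))
d(t) = 1 + t/5 + t*(-3/8 + 2*t**2 + 12*t) (d(t) = (-3/8 + 2*t**2 + 12*t)*t + (t/5 + t/t) = t*(-3/8 + 2*t**2 + 12*t) + (t/5 + 1) = t*(-3/8 + 2*t**2 + 12*t) + (1 + t/5) = 1 + t/5 + t*(-3/8 + 2*t**2 + 12*t))
1/d(-88) = 1/(1 + 2*(-88)**3 + 12*(-88)**2 - 7/40*(-88)) = 1/(1 + 2*(-681472) + 12*7744 + 77/5) = 1/(1 - 1362944 + 92928 + 77/5) = 1/(-6349998/5) = -5/6349998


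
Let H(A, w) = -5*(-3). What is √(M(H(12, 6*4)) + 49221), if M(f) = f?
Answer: 2*√12309 ≈ 221.89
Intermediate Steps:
H(A, w) = 15
√(M(H(12, 6*4)) + 49221) = √(15 + 49221) = √49236 = 2*√12309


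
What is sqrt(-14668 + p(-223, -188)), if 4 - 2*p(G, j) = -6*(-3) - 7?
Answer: I*sqrt(58686)/2 ≈ 121.13*I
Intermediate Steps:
p(G, j) = -7/2 (p(G, j) = 2 - (-6*(-3) - 7)/2 = 2 - (18 - 7)/2 = 2 - 1/2*11 = 2 - 11/2 = -7/2)
sqrt(-14668 + p(-223, -188)) = sqrt(-14668 - 7/2) = sqrt(-29343/2) = I*sqrt(58686)/2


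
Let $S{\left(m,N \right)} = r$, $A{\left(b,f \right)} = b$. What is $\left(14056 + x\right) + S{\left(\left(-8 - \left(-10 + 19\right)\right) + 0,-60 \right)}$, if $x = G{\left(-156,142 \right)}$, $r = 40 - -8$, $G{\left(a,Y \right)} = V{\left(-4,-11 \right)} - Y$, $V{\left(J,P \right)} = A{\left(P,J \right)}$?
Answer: $13951$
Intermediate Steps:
$V{\left(J,P \right)} = P$
$G{\left(a,Y \right)} = -11 - Y$
$r = 48$ ($r = 40 + 8 = 48$)
$S{\left(m,N \right)} = 48$
$x = -153$ ($x = -11 - 142 = -153$)
$\left(14056 + x\right) + S{\left(\left(-8 - \left(-10 + 19\right)\right) + 0,-60 \right)} = \left(14056 - 153\right) + 48 = 13903 + 48 = 13951$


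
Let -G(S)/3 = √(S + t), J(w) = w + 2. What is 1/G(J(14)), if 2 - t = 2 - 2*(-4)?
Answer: -√2/12 ≈ -0.11785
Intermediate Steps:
t = -8 (t = 2 - (2 - 2*(-4)) = 2 - (2 + 8) = 2 - 1*10 = 2 - 10 = -8)
J(w) = 2 + w
G(S) = -3*√(-8 + S) (G(S) = -3*√(S - 8) = -3*√(-8 + S))
1/G(J(14)) = 1/(-3*√(-8 + (2 + 14))) = 1/(-3*√(-8 + 16)) = 1/(-6*√2) = -√2/12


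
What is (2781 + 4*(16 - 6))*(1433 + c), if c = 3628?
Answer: 14277081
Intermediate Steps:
(2781 + 4*(16 - 6))*(1433 + c) = (2781 + 4*(16 - 6))*(1433 + 3628) = (2781 + 4*10)*5061 = (2781 + 40)*5061 = 2821*5061 = 14277081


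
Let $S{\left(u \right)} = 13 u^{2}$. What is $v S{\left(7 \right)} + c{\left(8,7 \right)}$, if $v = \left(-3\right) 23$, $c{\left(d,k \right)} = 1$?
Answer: $-43952$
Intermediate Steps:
$v = -69$
$v S{\left(7 \right)} + c{\left(8,7 \right)} = - 69 \cdot 13 \cdot 7^{2} + 1 = - 69 \cdot 13 \cdot 49 + 1 = \left(-69\right) 637 + 1 = -43953 + 1 = -43952$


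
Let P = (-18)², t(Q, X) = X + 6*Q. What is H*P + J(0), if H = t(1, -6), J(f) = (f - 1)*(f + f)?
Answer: 0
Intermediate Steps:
P = 324
J(f) = 2*f*(-1 + f) (J(f) = (-1 + f)*(2*f) = 2*f*(-1 + f))
H = 0 (H = -6 + 6*1 = -6 + 6 = 0)
H*P + J(0) = 0*324 + 2*0*(-1 + 0) = 0 + 2*0*(-1) = 0 + 0 = 0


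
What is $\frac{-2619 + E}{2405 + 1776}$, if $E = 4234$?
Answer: $\frac{1615}{4181} \approx 0.38627$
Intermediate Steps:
$\frac{-2619 + E}{2405 + 1776} = \frac{-2619 + 4234}{2405 + 1776} = \frac{1615}{4181}$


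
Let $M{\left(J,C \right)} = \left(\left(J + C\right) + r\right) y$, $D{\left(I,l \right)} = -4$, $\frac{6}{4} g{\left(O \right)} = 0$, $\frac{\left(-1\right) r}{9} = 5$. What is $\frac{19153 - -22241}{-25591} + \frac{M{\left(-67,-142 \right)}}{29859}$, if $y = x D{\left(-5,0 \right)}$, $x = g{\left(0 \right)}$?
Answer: $- \frac{41394}{25591} \approx -1.6175$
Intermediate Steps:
$r = -45$ ($r = \left(-9\right) 5 = -45$)
$g{\left(O \right)} = 0$ ($g{\left(O \right)} = \frac{2}{3} \cdot 0 = 0$)
$x = 0$
$y = 0$ ($y = 0 \left(-4\right) = 0$)
$M{\left(J,C \right)} = 0$ ($M{\left(J,C \right)} = \left(\left(J + C\right) - 45\right) 0 = \left(\left(C + J\right) - 45\right) 0 = \left(-45 + C + J\right) 0 = 0$)
$\frac{19153 - -22241}{-25591} + \frac{M{\left(-67,-142 \right)}}{29859} = \frac{19153 - -22241}{-25591} + \frac{0}{29859} = \left(19153 + 22241\right) \left(- \frac{1}{25591}\right) + 0 \cdot \frac{1}{29859} = 41394 \left(- \frac{1}{25591}\right) + 0 = - \frac{41394}{25591} + 0 = - \frac{41394}{25591}$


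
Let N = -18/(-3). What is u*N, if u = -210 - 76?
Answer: -1716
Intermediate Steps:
u = -286
N = 6 (N = -18*(-⅓) = 6)
u*N = -286*6 = -1716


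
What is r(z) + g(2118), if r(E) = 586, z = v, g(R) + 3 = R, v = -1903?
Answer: 2701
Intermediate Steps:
g(R) = -3 + R
z = -1903
r(z) + g(2118) = 586 + (-3 + 2118) = 586 + 2115 = 2701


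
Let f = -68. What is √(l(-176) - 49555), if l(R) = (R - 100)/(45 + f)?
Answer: I*√49543 ≈ 222.58*I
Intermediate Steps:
l(R) = 100/23 - R/23 (l(R) = (R - 100)/(45 - 68) = (-100 + R)/(-23) = (-100 + R)*(-1/23) = 100/23 - R/23)
√(l(-176) - 49555) = √((100/23 - 1/23*(-176)) - 49555) = √((100/23 + 176/23) - 49555) = √(12 - 49555) = √(-49543) = I*√49543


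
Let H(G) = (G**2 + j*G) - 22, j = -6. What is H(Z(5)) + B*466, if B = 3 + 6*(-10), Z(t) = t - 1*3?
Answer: -26592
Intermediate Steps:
Z(t) = -3 + t (Z(t) = t - 3 = -3 + t)
H(G) = -22 + G**2 - 6*G (H(G) = (G**2 - 6*G) - 22 = -22 + G**2 - 6*G)
B = -57 (B = 3 - 60 = -57)
H(Z(5)) + B*466 = (-22 + (-3 + 5)**2 - 6*(-3 + 5)) - 57*466 = (-22 + 2**2 - 6*2) - 26562 = (-22 + 4 - 12) - 26562 = -30 - 26562 = -26592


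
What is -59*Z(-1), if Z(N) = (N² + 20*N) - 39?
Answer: 3422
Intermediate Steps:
Z(N) = -39 + N² + 20*N
-59*Z(-1) = -59*(-39 + (-1)² + 20*(-1)) = -59*(-39 + 1 - 20) = -59*(-58) = 3422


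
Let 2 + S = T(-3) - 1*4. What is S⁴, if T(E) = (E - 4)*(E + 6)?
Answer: 531441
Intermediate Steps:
T(E) = (-4 + E)*(6 + E)
S = -27 (S = -2 + ((-24 + (-3)² + 2*(-3)) - 1*4) = -2 + ((-24 + 9 - 6) - 4) = -2 + (-21 - 4) = -2 - 25 = -27)
S⁴ = (-27)⁴ = 531441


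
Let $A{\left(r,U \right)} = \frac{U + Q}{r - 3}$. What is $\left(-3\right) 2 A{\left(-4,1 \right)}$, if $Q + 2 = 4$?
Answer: $\frac{18}{7} \approx 2.5714$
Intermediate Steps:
$Q = 2$ ($Q = -2 + 4 = 2$)
$A{\left(r,U \right)} = \frac{2 + U}{-3 + r}$ ($A{\left(r,U \right)} = \frac{U + 2}{r - 3} = \frac{2 + U}{-3 + r}$)
$\left(-3\right) 2 A{\left(-4,1 \right)} = \left(-3\right) 2 \frac{2 + 1}{-3 - 4} = - 6 \frac{1}{-7} \cdot 3 = - 6 \left(\left(- \frac{1}{7}\right) 3\right) = \left(-6\right) \left(- \frac{3}{7}\right) = \frac{18}{7}$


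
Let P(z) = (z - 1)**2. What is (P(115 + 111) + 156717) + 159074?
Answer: 366416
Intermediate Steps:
P(z) = (-1 + z)**2
(P(115 + 111) + 156717) + 159074 = ((-1 + (115 + 111))**2 + 156717) + 159074 = ((-1 + 226)**2 + 156717) + 159074 = (225**2 + 156717) + 159074 = (50625 + 156717) + 159074 = 207342 + 159074 = 366416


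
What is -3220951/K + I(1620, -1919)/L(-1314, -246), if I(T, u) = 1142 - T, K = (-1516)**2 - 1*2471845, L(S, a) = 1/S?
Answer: 109033083139/173589 ≈ 6.2811e+5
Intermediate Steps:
K = -173589 (K = 2298256 - 2471845 = -173589)
-3220951/K + I(1620, -1919)/L(-1314, -246) = -3220951/(-173589) + (1142 - 1*1620)/(1/(-1314)) = -3220951*(-1/173589) + (1142 - 1620)/(-1/1314) = 3220951/173589 - 478*(-1314) = 3220951/173589 + 628092 = 109033083139/173589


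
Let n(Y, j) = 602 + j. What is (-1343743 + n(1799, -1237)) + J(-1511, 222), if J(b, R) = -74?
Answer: -1344452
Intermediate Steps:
(-1343743 + n(1799, -1237)) + J(-1511, 222) = (-1343743 + (602 - 1237)) - 74 = (-1343743 - 635) - 74 = -1344378 - 74 = -1344452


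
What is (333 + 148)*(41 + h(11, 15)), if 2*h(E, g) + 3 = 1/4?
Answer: 152477/8 ≈ 19060.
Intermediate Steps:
h(E, g) = -11/8 (h(E, g) = -3/2 + (1/2)/4 = -3/2 + (1/2)*(1/4) = -3/2 + 1/8 = -11/8)
(333 + 148)*(41 + h(11, 15)) = (333 + 148)*(41 - 11/8) = 481*(317/8) = 152477/8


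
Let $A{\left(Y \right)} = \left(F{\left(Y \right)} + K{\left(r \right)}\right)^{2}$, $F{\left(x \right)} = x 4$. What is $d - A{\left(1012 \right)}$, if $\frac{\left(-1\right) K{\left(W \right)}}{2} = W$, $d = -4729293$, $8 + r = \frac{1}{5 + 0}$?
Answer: $- \frac{531053449}{25} \approx -2.1242 \cdot 10^{7}$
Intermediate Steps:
$F{\left(x \right)} = 4 x$
$r = - \frac{39}{5}$ ($r = -8 + \frac{1}{5 + 0} = -8 + \frac{1}{5} = - \frac{39}{5} \approx -7.8$)
$K{\left(W \right)} = - 2 W$
$A{\left(Y \right)} = \left(\frac{78}{5} + 4 Y\right)^{2}$ ($A{\left(Y \right)} = \left(4 Y - - \frac{78}{5}\right)^{2} = \left(4 Y + \frac{78}{5}\right)^{2} = \left(\frac{78}{5} + 4 Y\right)^{2}$)
$d - A{\left(1012 \right)} = -4729293 - \frac{4 \left(39 + 10 \cdot 1012\right)^{2}}{25} = -4729293 - \frac{4 \left(39 + 10120\right)^{2}}{25} = -4729293 - \frac{4 \cdot 10159^{2}}{25} = -4729293 - \frac{4}{25} \cdot 103205281 = -4729293 - \frac{412821124}{25} = - \frac{531053449}{25}$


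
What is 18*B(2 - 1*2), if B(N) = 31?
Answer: 558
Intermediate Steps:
18*B(2 - 1*2) = 18*31 = 558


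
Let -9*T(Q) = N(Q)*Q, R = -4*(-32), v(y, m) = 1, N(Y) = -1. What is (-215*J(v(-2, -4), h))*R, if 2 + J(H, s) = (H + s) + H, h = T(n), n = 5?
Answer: -137600/9 ≈ -15289.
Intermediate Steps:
R = 128
T(Q) = Q/9 (T(Q) = -(-1)*Q/9 = Q/9)
h = 5/9 (h = (1/9)*5 = 5/9 ≈ 0.55556)
J(H, s) = -2 + s + 2*H (J(H, s) = -2 + ((H + s) + H) = -2 + (s + 2*H) = -2 + s + 2*H)
(-215*J(v(-2, -4), h))*R = -215*(-2 + 5/9 + 2*1)*128 = -215*(-2 + 5/9 + 2)*128 = -215*5/9*128 = -1075/9*128 = -137600/9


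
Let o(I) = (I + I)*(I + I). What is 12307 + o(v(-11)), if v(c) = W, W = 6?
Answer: 12451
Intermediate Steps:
v(c) = 6
o(I) = 4*I² (o(I) = (2*I)*(2*I) = 4*I²)
12307 + o(v(-11)) = 12307 + 4*6² = 12307 + 4*36 = 12307 + 144 = 12451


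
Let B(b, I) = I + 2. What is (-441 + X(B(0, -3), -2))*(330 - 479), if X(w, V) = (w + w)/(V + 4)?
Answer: 65858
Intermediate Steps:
B(b, I) = 2 + I
X(w, V) = 2*w/(4 + V) (X(w, V) = (2*w)/(4 + V) = 2*w/(4 + V))
(-441 + X(B(0, -3), -2))*(330 - 479) = (-441 + 2*(2 - 3)/(4 - 2))*(330 - 479) = (-441 + 2*(-1)/2)*(-149) = (-441 + 2*(-1)*(½))*(-149) = (-441 - 1)*(-149) = -442*(-149) = 65858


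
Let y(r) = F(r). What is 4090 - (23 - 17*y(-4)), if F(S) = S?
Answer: 3999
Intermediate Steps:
y(r) = r
4090 - (23 - 17*y(-4)) = 4090 - (23 - 17*(-4)) = 4090 - (23 + 68) = 4090 - 1*91 = 4090 - 91 = 3999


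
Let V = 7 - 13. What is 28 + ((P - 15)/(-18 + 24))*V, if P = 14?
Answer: 29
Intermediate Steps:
V = -6
28 + ((P - 15)/(-18 + 24))*V = 28 + ((14 - 15)/(-18 + 24))*(-6) = 28 - 1/6*(-6) = 28 - 1*⅙*(-6) = 28 - ⅙*(-6) = 28 + 1 = 29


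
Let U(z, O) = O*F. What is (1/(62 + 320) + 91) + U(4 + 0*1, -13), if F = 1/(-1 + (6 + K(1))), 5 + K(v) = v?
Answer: 29797/382 ≈ 78.003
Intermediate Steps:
K(v) = -5 + v
F = 1 (F = 1/(-1 + (6 + (-5 + 1))) = 1/(-1 + (6 - 4)) = 1/(-1 + 2) = 1/1 = 1)
U(z, O) = O (U(z, O) = O*1 = O)
(1/(62 + 320) + 91) + U(4 + 0*1, -13) = (1/(62 + 320) + 91) - 13 = (1/382 + 91) - 13 = 34763/382 - 13 = 29797/382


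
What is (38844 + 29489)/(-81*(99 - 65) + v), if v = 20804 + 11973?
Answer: 68333/30023 ≈ 2.2760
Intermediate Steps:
v = 32777
(38844 + 29489)/(-81*(99 - 65) + v) = (38844 + 29489)/(-81*(99 - 65) + 32777) = 68333/(-81*34 + 32777) = 68333/(-2754 + 32777) = 68333/30023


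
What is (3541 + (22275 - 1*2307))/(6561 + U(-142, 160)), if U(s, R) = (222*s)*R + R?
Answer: -23509/5037119 ≈ -0.0046671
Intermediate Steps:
U(s, R) = R + 222*R*s (U(s, R) = 222*R*s + R = R + 222*R*s)
(3541 + (22275 - 1*2307))/(6561 + U(-142, 160)) = (3541 + (22275 - 1*2307))/(6561 + 160*(1 + 222*(-142))) = (3541 + (22275 - 2307))/(6561 + 160*(1 - 31524)) = (3541 + 19968)/(6561 + 160*(-31523)) = 23509/(6561 - 5043680) = 23509/(-5037119) = 23509*(-1/5037119) = -23509/5037119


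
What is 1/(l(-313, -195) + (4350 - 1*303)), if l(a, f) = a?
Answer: 1/3734 ≈ 0.00026781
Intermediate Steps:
1/(l(-313, -195) + (4350 - 1*303)) = 1/(-313 + (4350 - 1*303)) = 1/(-313 + (4350 - 303)) = 1/(-313 + 4047) = 1/3734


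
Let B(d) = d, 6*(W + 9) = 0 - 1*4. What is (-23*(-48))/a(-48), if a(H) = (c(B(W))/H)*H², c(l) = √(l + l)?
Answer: 23*I*√174/58 ≈ 5.2309*I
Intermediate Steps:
W = -29/3 (W = -9 + (0 - 1*4)/6 = -9 + (0 - 4)/6 = -9 + (⅙)*(-4) = -9 - ⅔ = -29/3 ≈ -9.6667)
c(l) = √2*√l (c(l) = √(2*l) = √2*√l)
a(H) = I*H*√174/3 (a(H) = ((√2*√(-29/3))/H)*H² = ((√2*(I*√87/3))/H)*H² = ((I*√174/3)/H)*H² = (I*√174/(3*H))*H² = I*H*√174/3)
(-23*(-48))/a(-48) = (-23*(-48))/(((⅓)*I*(-48)*√174)) = 1104/((-16*I*√174)) = 1104*(I*√174/2784) = 23*I*√174/58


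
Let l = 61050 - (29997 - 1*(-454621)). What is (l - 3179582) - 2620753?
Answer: -6223903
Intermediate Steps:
l = -423568 (l = 61050 - (29997 + 454621) = 61050 - 1*484618 = 61050 - 484618 = -423568)
(l - 3179582) - 2620753 = (-423568 - 3179582) - 2620753 = -3603150 - 2620753 = -6223903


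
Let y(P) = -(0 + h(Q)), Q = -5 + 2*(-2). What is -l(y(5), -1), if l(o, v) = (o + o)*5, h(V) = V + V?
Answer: -180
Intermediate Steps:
Q = -9 (Q = -5 - 4 = -9)
h(V) = 2*V
y(P) = 18 (y(P) = -(0 + 2*(-9)) = -(0 - 18) = -1*(-18) = 18)
l(o, v) = 10*o (l(o, v) = (2*o)*5 = 10*o)
-l(y(5), -1) = -10*18 = -1*180 = -180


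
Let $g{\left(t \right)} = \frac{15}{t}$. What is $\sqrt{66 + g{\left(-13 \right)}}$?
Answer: $\frac{\sqrt{10959}}{13} \approx 8.0527$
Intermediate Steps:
$\sqrt{66 + g{\left(-13 \right)}} = \sqrt{66 + \frac{15}{-13}} = \sqrt{66 + 15 \left(- \frac{1}{13}\right)} = \sqrt{66 - \frac{15}{13}} = \sqrt{\frac{843}{13}} = \frac{\sqrt{10959}}{13}$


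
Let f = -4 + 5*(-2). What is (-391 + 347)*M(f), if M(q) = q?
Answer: 616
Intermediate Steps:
f = -14 (f = -4 - 10 = -14)
(-391 + 347)*M(f) = (-391 + 347)*(-14) = -44*(-14) = 616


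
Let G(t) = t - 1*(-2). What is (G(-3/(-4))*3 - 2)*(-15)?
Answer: -375/4 ≈ -93.750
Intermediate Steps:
G(t) = 2 + t (G(t) = t + 2 = 2 + t)
(G(-3/(-4))*3 - 2)*(-15) = ((2 - 3/(-4))*3 - 2)*(-15) = ((2 - 3*(-1/4))*3 - 2)*(-15) = ((2 + 3/4)*3 - 2)*(-15) = ((11/4)*3 - 2)*(-15) = (33/4 - 2)*(-15) = (25/4)*(-15) = -375/4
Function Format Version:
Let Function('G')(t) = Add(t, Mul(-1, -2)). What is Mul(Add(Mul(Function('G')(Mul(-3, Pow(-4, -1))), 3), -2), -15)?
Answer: Rational(-375, 4) ≈ -93.750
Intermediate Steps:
Function('G')(t) = Add(2, t) (Function('G')(t) = Add(t, 2) = Add(2, t))
Mul(Add(Mul(Function('G')(Mul(-3, Pow(-4, -1))), 3), -2), -15) = Mul(Add(Mul(Add(2, Mul(-3, Pow(-4, -1))), 3), -2), -15) = Mul(Add(Mul(Add(2, Mul(-3, Rational(-1, 4))), 3), -2), -15) = Mul(Add(Mul(Add(2, Rational(3, 4)), 3), -2), -15) = Mul(Add(Mul(Rational(11, 4), 3), -2), -15) = Mul(Add(Rational(33, 4), -2), -15) = Mul(Rational(25, 4), -15) = Rational(-375, 4)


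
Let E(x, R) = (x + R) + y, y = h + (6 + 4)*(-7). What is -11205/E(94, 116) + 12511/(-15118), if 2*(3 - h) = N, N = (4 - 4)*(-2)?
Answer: -171186263/2161874 ≈ -79.184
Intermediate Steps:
N = 0 (N = 0*(-2) = 0)
h = 3 (h = 3 - ½*0 = 3 + 0 = 3)
y = -67 (y = 3 + (6 + 4)*(-7) = 3 + 10*(-7) = 3 - 70 = -67)
E(x, R) = -67 + R + x (E(x, R) = (x + R) - 67 = (R + x) - 67 = -67 + R + x)
-11205/E(94, 116) + 12511/(-15118) = -11205/(-67 + 116 + 94) + 12511/(-15118) = -11205/143 + 12511*(-1/15118) = -11205*1/143 - 12511/15118 = -11205/143 - 12511/15118 = -171186263/2161874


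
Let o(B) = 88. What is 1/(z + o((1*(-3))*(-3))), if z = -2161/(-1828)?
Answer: 1828/163025 ≈ 0.011213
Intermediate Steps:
z = 2161/1828 (z = -2161*(-1/1828) = 2161/1828 ≈ 1.1822)
1/(z + o((1*(-3))*(-3))) = 1/(2161/1828 + 88) = 1/(163025/1828) = 1828/163025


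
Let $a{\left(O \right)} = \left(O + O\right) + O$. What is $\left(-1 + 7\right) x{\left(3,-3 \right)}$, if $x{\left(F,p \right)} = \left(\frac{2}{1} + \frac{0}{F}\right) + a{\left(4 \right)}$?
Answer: $84$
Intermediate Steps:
$a{\left(O \right)} = 3 O$ ($a{\left(O \right)} = 2 O + O = 3 O$)
$x{\left(F,p \right)} = 14$ ($x{\left(F,p \right)} = \left(\frac{2}{1} + \frac{0}{F}\right) + 3 \cdot 4 = \left(2 \cdot 1 + 0\right) + 12 = \left(2 + 0\right) + 12 = 2 + 12 = 14$)
$\left(-1 + 7\right) x{\left(3,-3 \right)} = \left(-1 + 7\right) 14 = 6 \cdot 14 = 84$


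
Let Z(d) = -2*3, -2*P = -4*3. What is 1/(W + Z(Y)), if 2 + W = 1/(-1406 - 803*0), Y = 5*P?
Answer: -1406/11249 ≈ -0.12499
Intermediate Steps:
P = 6 (P = -(-2)*3 = -½*(-12) = 6)
Y = 30 (Y = 5*6 = 30)
Z(d) = -6
W = -2813/1406 (W = -2 + 1/(-1406 - 803*0) = -2 + 1/(-1406 + 0) = -2 + 1/(-1406) = -2 - 1/1406 = -2813/1406 ≈ -2.0007)
1/(W + Z(Y)) = 1/(-2813/1406 - 6) = 1/(-11249/1406) = -1406/11249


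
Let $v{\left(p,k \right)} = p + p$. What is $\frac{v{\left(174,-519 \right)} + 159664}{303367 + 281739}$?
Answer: $\frac{80006}{292553} \approx 0.27348$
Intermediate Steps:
$v{\left(p,k \right)} = 2 p$
$\frac{v{\left(174,-519 \right)} + 159664}{303367 + 281739} = \frac{2 \cdot 174 + 159664}{303367 + 281739} = \frac{348 + 159664}{585106} = 160012 \cdot \frac{1}{585106} = \frac{80006}{292553}$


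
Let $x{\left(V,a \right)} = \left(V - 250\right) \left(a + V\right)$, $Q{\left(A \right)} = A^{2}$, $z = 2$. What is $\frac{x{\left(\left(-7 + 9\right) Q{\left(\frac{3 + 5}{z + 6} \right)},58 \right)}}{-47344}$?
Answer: $\frac{930}{2959} \approx 0.3143$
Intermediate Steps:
$x{\left(V,a \right)} = \left(-250 + V\right) \left(V + a\right)$
$\frac{x{\left(\left(-7 + 9\right) Q{\left(\frac{3 + 5}{z + 6} \right)},58 \right)}}{-47344} = \frac{\left(\left(-7 + 9\right) \left(\frac{3 + 5}{2 + 6}\right)^{2}\right)^{2} - 250 \left(-7 + 9\right) \left(\frac{3 + 5}{2 + 6}\right)^{2} - 14500 + \left(-7 + 9\right) \left(\frac{3 + 5}{2 + 6}\right)^{2} \cdot 58}{-47344} = \left(\left(2 \left(\frac{8}{8}\right)^{2}\right)^{2} - 250 \cdot 2 \left(\frac{8}{8}\right)^{2} - 14500 + 2 \left(\frac{8}{8}\right)^{2} \cdot 58\right) \left(- \frac{1}{47344}\right) = \left(\left(2 \left(8 \cdot \frac{1}{8}\right)^{2}\right)^{2} - 250 \cdot 2 \left(8 \cdot \frac{1}{8}\right)^{2} - 14500 + 2 \left(8 \cdot \frac{1}{8}\right)^{2} \cdot 58\right) \left(- \frac{1}{47344}\right) = \left(\left(2 \cdot 1^{2}\right)^{2} - 250 \cdot 2 \cdot 1^{2} - 14500 + 2 \cdot 1^{2} \cdot 58\right) \left(- \frac{1}{47344}\right) = \left(\left(2 \cdot 1\right)^{2} - 250 \cdot 2 \cdot 1 - 14500 + 2 \cdot 1 \cdot 58\right) \left(- \frac{1}{47344}\right) = \left(2^{2} - 500 - 14500 + 2 \cdot 58\right) \left(- \frac{1}{47344}\right) = \left(4 - 500 - 14500 + 116\right) \left(- \frac{1}{47344}\right) = \left(-14880\right) \left(- \frac{1}{47344}\right) = \frac{930}{2959}$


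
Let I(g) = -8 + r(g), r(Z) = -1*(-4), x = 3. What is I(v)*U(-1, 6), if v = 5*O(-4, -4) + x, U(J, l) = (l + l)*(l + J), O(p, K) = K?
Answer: -240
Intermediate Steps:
r(Z) = 4
U(J, l) = 2*l*(J + l) (U(J, l) = (2*l)*(J + l) = 2*l*(J + l))
v = -17 (v = 5*(-4) + 3 = -20 + 3 = -17)
I(g) = -4 (I(g) = -8 + 4 = -4)
I(v)*U(-1, 6) = -8*6*(-1 + 6) = -8*6*5 = -4*60 = -240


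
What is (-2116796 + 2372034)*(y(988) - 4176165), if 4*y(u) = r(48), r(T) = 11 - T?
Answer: -2131836726443/2 ≈ -1.0659e+12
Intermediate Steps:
y(u) = -37/4 (y(u) = (11 - 1*48)/4 = (11 - 48)/4 = (1/4)*(-37) = -37/4)
(-2116796 + 2372034)*(y(988) - 4176165) = (-2116796 + 2372034)*(-37/4 - 4176165) = 255238*(-16704697/4) = -2131836726443/2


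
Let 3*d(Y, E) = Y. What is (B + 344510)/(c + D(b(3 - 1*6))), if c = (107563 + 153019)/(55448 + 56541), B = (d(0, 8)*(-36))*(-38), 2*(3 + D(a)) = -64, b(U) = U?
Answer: -38581330390/3659033 ≈ -10544.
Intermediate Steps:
d(Y, E) = Y/3
D(a) = -35 (D(a) = -3 + (½)*(-64) = -3 - 32 = -35)
B = 0 (B = (((⅓)*0)*(-36))*(-38) = (0*(-36))*(-38) = 0*(-38) = 0)
c = 260582/111989 ≈ 2.3269
(B + 344510)/(c + D(b(3 - 1*6))) = (0 + 344510)/(260582/111989 - 35) = 344510/(-3659033/111989) = 344510*(-111989/3659033) = -38581330390/3659033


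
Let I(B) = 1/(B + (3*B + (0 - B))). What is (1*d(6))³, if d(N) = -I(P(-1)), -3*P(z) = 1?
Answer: 1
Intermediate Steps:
P(z) = -⅓ (P(z) = -⅓*1 = -⅓)
I(B) = 1/(3*B) (I(B) = 1/(B + (3*B - B)) = 1/(B + 2*B) = 1/(3*B))
d(N) = 1 (d(N) = -1/(3*(-⅓)) = -(-3)/3 = -1*(-1) = 1)
(1*d(6))³ = (1*1)³ = 1³ = 1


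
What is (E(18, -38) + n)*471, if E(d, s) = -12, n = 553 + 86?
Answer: 295317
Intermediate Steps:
n = 639
(E(18, -38) + n)*471 = (-12 + 639)*471 = 627*471 = 295317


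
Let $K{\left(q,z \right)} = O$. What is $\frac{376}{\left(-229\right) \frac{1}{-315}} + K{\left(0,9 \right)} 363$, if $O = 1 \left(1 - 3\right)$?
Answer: $- \frac{47814}{229} \approx -208.79$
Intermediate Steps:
$O = -2$ ($O = 1 \left(-2\right) = -2$)
$K{\left(q,z \right)} = -2$
$\frac{376}{\left(-229\right) \frac{1}{-315}} + K{\left(0,9 \right)} 363 = \frac{376}{\left(-229\right) \frac{1}{-315}} - 726 = \frac{376}{\left(-229\right) \left(- \frac{1}{315}\right)} - 726 = \frac{376}{\frac{229}{315}} - 726 = 376 \cdot \frac{315}{229} - 726 = \frac{118440}{229} - 726 = - \frac{47814}{229}$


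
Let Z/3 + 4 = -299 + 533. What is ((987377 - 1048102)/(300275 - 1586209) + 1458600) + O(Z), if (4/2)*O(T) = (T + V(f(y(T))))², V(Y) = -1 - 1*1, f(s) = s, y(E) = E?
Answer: 2180007964773/1285934 ≈ 1.6953e+6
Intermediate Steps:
Z = 690 (Z = -12 + 3*(-299 + 533) = -12 + 3*234 = -12 + 702 = 690)
V(Y) = -2 (V(Y) = -1 - 1 = -2)
O(T) = (-2 + T)²/2 (O(T) = (T - 2)²/2 = (-2 + T)²/2)
((987377 - 1048102)/(300275 - 1586209) + 1458600) + O(Z) = ((987377 - 1048102)/(300275 - 1586209) + 1458600) + (-2 + 690)²/2 = (-60725/(-1285934) + 1458600) + (½)*688² = (-60725*(-1/1285934) + 1458600) + (½)*473344 = (60725/1285934 + 1458600) + 236672 = 1875663393125/1285934 + 236672 = 2180007964773/1285934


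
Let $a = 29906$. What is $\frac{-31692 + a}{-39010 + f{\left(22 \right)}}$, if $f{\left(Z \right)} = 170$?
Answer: $\frac{893}{19420} \approx 0.045983$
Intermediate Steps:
$\frac{-31692 + a}{-39010 + f{\left(22 \right)}} = \frac{-31692 + 29906}{-39010 + 170} = - \frac{1786}{-38840} = \left(-1786\right) \left(- \frac{1}{38840}\right) = \frac{893}{19420}$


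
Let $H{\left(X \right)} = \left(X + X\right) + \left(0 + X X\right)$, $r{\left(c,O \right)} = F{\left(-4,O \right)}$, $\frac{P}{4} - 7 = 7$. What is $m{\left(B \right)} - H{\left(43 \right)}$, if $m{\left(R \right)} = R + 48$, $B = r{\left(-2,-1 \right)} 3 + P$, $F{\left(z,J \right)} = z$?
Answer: $-1843$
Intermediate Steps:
$P = 56$ ($P = 28 + 4 \cdot 7 = 28 + 28 = 56$)
$r{\left(c,O \right)} = -4$
$B = 44$ ($B = \left(-4\right) 3 + 56 = -12 + 56 = 44$)
$m{\left(R \right)} = 48 + R$
$H{\left(X \right)} = X^{2} + 2 X$ ($H{\left(X \right)} = 2 X + \left(0 + X^{2}\right) = 2 X + X^{2} = X^{2} + 2 X$)
$m{\left(B \right)} - H{\left(43 \right)} = \left(48 + 44\right) - 43 \left(2 + 43\right) = 92 - 43 \cdot 45 = 92 - 1935 = -1843$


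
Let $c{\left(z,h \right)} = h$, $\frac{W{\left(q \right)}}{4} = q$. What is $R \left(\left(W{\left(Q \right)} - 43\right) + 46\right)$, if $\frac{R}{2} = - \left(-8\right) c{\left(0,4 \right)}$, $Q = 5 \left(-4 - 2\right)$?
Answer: $-7488$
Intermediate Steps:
$Q = -30$ ($Q = 5 \left(-6\right) = -30$)
$W{\left(q \right)} = 4 q$
$R = 64$ ($R = 2 \left(- \left(-8\right) 4\right) = 2 \left(\left(-1\right) \left(-32\right)\right) = 2 \cdot 32 = 64$)
$R \left(\left(W{\left(Q \right)} - 43\right) + 46\right) = 64 \left(\left(4 \left(-30\right) - 43\right) + 46\right) = 64 \left(\left(-120 - 43\right) + 46\right) = 64 \left(-163 + 46\right) = 64 \left(-117\right) = -7488$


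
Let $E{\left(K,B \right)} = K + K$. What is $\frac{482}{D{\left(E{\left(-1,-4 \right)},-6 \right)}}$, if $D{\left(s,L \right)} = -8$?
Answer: $- \frac{241}{4} \approx -60.25$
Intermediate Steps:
$E{\left(K,B \right)} = 2 K$
$\frac{482}{D{\left(E{\left(-1,-4 \right)},-6 \right)}} = \frac{482}{-8} = 482 \left(- \frac{1}{8}\right) = - \frac{241}{4}$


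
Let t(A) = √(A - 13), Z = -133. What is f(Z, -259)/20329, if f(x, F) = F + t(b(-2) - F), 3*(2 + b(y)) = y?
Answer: -259/20329 + √2190/60987 ≈ -0.011973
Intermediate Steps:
b(y) = -2 + y/3
t(A) = √(-13 + A)
f(x, F) = F + √(-47/3 - F) (f(x, F) = F + √(-13 + ((-2 + (⅓)*(-2)) - F)) = F + √(-13 + ((-2 - ⅔) - F)) = F + √(-13 + (-8/3 - F)) = F + √(-47/3 - F))
f(Z, -259)/20329 = (-259 + √(-141 - 9*(-259))/3)/20329 = (-259 + √(-141 + 2331)/3)*(1/20329) = (-259 + √2190/3)*(1/20329) = -259/20329 + √2190/60987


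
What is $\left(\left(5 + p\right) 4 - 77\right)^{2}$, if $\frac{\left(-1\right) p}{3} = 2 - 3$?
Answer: $2025$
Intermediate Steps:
$p = 3$ ($p = - 3 \left(2 - 3\right) = \left(-3\right) \left(-1\right) = 3$)
$\left(\left(5 + p\right) 4 - 77\right)^{2} = \left(\left(5 + 3\right) 4 - 77\right)^{2} = \left(8 \cdot 4 - 77\right)^{2} = \left(32 - 77\right)^{2} = \left(-45\right)^{2} = 2025$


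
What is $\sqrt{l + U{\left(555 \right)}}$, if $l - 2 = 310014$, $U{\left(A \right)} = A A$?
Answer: $\sqrt{618041} \approx 786.16$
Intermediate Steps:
$U{\left(A \right)} = A^{2}$
$l = 310016$ ($l = 2 + 310014 = 310016$)
$\sqrt{l + U{\left(555 \right)}} = \sqrt{310016 + 555^{2}} = \sqrt{310016 + 308025} = \sqrt{618041}$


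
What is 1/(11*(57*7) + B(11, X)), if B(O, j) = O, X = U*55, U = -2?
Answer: 1/4400 ≈ 0.00022727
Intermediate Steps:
X = -110 (X = -2*55 = -110)
1/(11*(57*7) + B(11, X)) = 1/(11*(57*7) + 11) = 1/(11*399 + 11) = 1/(4389 + 11) = 1/4400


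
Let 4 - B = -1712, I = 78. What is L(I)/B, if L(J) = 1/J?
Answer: 1/133848 ≈ 7.4712e-6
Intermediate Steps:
B = 1716 (B = 4 - 1*(-1712) = 4 + 1712 = 1716)
L(I)/B = 1/(78*1716) = (1/78)*(1/1716) = 1/133848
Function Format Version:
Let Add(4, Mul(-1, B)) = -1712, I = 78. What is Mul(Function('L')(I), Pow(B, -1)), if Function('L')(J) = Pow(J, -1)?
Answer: Rational(1, 133848) ≈ 7.4712e-6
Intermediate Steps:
B = 1716 (B = Add(4, Mul(-1, -1712)) = Add(4, 1712) = 1716)
Mul(Function('L')(I), Pow(B, -1)) = Mul(Pow(78, -1), Pow(1716, -1)) = Mul(Rational(1, 78), Rational(1, 1716)) = Rational(1, 133848)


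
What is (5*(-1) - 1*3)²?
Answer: 64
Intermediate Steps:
(5*(-1) - 1*3)² = (-5 - 3)² = (-8)² = 64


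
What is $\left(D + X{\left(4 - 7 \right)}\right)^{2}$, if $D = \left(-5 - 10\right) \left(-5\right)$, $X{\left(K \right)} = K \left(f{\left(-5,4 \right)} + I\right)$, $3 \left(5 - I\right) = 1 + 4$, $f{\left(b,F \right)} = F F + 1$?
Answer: $196$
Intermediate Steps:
$f{\left(b,F \right)} = 1 + F^{2}$ ($f{\left(b,F \right)} = F^{2} + 1 = 1 + F^{2}$)
$I = \frac{10}{3}$ ($I = 5 - \frac{1 + 4}{3} = 5 - \frac{5}{3} = \frac{10}{3} \approx 3.3333$)
$X{\left(K \right)} = \frac{61 K}{3}$ ($X{\left(K \right)} = K \left(\left(1 + 4^{2}\right) + \frac{10}{3}\right) = K \left(\left(1 + 16\right) + \frac{10}{3}\right) = K \left(17 + \frac{10}{3}\right) = K \frac{61}{3} = \frac{61 K}{3}$)
$D = 75$ ($D = \left(-15\right) \left(-5\right) = 75$)
$\left(D + X{\left(4 - 7 \right)}\right)^{2} = \left(75 + \frac{61 \left(4 - 7\right)}{3}\right)^{2} = \left(75 + \frac{61}{3} \left(-3\right)\right)^{2} = \left(75 - 61\right)^{2} = 14^{2} = 196$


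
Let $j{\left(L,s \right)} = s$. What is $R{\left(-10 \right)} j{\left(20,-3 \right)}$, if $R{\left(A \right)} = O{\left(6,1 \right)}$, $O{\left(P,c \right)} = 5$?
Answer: $-15$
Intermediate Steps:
$R{\left(A \right)} = 5$
$R{\left(-10 \right)} j{\left(20,-3 \right)} = 5 \left(-3\right) = -15$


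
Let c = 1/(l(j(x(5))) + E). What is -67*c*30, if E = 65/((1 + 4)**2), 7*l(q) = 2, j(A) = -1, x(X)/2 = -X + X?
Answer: -70350/101 ≈ -696.53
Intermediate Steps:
x(X) = 0 (x(X) = 2*(-X + X) = 2*0 = 0)
l(q) = 2/7 (l(q) = (1/7)*2 = 2/7)
E = 13/5 (E = 65/(5**2) = 65/25 = 65*(1/25) = 13/5 ≈ 2.6000)
c = 35/101 (c = 1/(2/7 + 13/5) = 1/(101/35) = 35/101 ≈ 0.34653)
-67*c*30 = -67*35/101*30 = -2345/101*30 = -70350/101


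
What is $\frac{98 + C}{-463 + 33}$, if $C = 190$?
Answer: $- \frac{144}{215} \approx -0.66977$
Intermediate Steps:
$\frac{98 + C}{-463 + 33} = \frac{98 + 190}{-463 + 33} = \frac{288}{-430} = 288 \left(- \frac{1}{430}\right) = - \frac{144}{215}$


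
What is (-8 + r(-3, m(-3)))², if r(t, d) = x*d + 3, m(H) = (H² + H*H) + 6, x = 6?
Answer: 19321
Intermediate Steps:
m(H) = 6 + 2*H² (m(H) = (H² + H²) + 6 = 2*H² + 6 = 6 + 2*H²)
r(t, d) = 3 + 6*d (r(t, d) = 6*d + 3 = 3 + 6*d)
(-8 + r(-3, m(-3)))² = (-8 + (3 + 6*(6 + 2*(-3)²)))² = (-8 + (3 + 6*(6 + 2*9)))² = (-8 + (3 + 6*(6 + 18)))² = (-8 + (3 + 6*24))² = (-8 + (3 + 144))² = (-8 + 147)² = 139² = 19321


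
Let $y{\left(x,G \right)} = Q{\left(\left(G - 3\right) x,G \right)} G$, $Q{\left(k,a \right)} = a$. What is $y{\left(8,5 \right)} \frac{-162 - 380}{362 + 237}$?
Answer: $- \frac{13550}{599} \approx -22.621$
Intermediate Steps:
$y{\left(x,G \right)} = G^{2}$ ($y{\left(x,G \right)} = G G = G^{2}$)
$y{\left(8,5 \right)} \frac{-162 - 380}{362 + 237} = 5^{2} \frac{-162 - 380}{362 + 237} = 25 \left(- \frac{542}{599}\right) = - \frac{13550}{599}$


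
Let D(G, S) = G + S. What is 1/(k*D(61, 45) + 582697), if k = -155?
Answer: 1/566267 ≈ 1.7660e-6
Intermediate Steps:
1/(k*D(61, 45) + 582697) = 1/(-155*(61 + 45) + 582697) = 1/(-155*106 + 582697) = 1/(-16430 + 582697) = 1/566267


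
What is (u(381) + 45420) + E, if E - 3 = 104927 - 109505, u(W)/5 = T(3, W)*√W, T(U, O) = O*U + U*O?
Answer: 40845 + 11430*√381 ≈ 2.6395e+5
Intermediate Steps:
T(U, O) = 2*O*U (T(U, O) = O*U + O*U = 2*O*U)
u(W) = 30*W^(3/2) (u(W) = 5*((2*W*3)*√W) = 5*((6*W)*√W) = 5*(6*W^(3/2)) = 30*W^(3/2))
E = -4575 (E = 3 + (104927 - 109505) = 3 - 4578 = -4575)
(u(381) + 45420) + E = (30*381^(3/2) + 45420) - 4575 = (30*(381*√381) + 45420) - 4575 = (11430*√381 + 45420) - 4575 = (45420 + 11430*√381) - 4575 = 40845 + 11430*√381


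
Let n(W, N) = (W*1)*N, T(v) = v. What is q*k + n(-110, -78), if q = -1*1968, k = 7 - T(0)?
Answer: -5196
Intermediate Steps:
k = 7 (k = 7 - 1*0 = 7 + 0 = 7)
n(W, N) = N*W (n(W, N) = W*N = N*W)
q = -1968
q*k + n(-110, -78) = -1968*7 - 78*(-110) = -13776 + 8580 = -5196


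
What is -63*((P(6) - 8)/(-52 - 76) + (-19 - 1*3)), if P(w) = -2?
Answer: 88389/64 ≈ 1381.1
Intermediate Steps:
-63*((P(6) - 8)/(-52 - 76) + (-19 - 1*3)) = -63*((-2 - 8)/(-52 - 76) + (-19 - 1*3)) = -63*(-10/(-128) + (-19 - 3)) = -63*(-10*(-1/128) - 22) = -63*(5/64 - 22) = -63*(-1403/64) = 88389/64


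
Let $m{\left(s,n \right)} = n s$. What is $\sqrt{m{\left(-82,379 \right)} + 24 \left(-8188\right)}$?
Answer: $i \sqrt{227590} \approx 477.06 i$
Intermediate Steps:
$\sqrt{m{\left(-82,379 \right)} + 24 \left(-8188\right)} = \sqrt{379 \left(-82\right) + 24 \left(-8188\right)} = \sqrt{-31078 - 196512} = \sqrt{-227590} = i \sqrt{227590}$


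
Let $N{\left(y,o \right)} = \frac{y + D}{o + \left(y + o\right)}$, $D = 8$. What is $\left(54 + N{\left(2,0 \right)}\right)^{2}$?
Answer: $3481$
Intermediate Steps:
$N{\left(y,o \right)} = \frac{8 + y}{y + 2 o}$ ($N{\left(y,o \right)} = \frac{y + 8}{o + \left(y + o\right)} = \frac{8 + y}{o + \left(o + y\right)} = \frac{8 + y}{y + 2 o}$)
$\left(54 + N{\left(2,0 \right)}\right)^{2} = \left(54 + \frac{8 + 2}{2 + 2 \cdot 0}\right)^{2} = \left(54 + \frac{1}{2 + 0} \cdot 10\right)^{2} = \left(54 + \frac{1}{2} \cdot 10\right)^{2} = \left(54 + 5\right)^{2} = 59^{2} = 3481$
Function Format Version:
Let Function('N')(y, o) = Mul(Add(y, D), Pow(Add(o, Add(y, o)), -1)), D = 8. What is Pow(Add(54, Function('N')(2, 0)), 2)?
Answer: 3481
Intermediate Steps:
Function('N')(y, o) = Mul(Pow(Add(y, Mul(2, o)), -1), Add(8, y)) (Function('N')(y, o) = Mul(Add(y, 8), Pow(Add(o, Add(y, o)), -1)) = Mul(Add(8, y), Pow(Add(o, Add(o, y)), -1)) = Mul(Add(8, y), Pow(Add(y, Mul(2, o)), -1)) = Mul(Pow(Add(y, Mul(2, o)), -1), Add(8, y)))
Pow(Add(54, Function('N')(2, 0)), 2) = Pow(Add(54, Mul(Pow(Add(2, Mul(2, 0)), -1), Add(8, 2))), 2) = Pow(Add(54, Mul(Pow(Add(2, 0), -1), 10)), 2) = Pow(Add(54, Mul(Pow(2, -1), 10)), 2) = Pow(Add(54, Mul(Rational(1, 2), 10)), 2) = Pow(Add(54, 5), 2) = Pow(59, 2) = 3481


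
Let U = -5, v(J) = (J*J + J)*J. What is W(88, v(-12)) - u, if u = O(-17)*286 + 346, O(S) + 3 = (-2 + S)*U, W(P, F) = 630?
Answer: -26028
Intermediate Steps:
v(J) = J*(J + J²) (v(J) = (J² + J)*J = (J + J²)*J = J*(J + J²))
O(S) = 7 - 5*S (O(S) = -3 + (-2 + S)*(-5) = -3 + (10 - 5*S) = 7 - 5*S)
u = 26658 (u = (7 - 5*(-17))*286 + 346 = (7 + 85)*286 + 346 = 92*286 + 346 = 26312 + 346 = 26658)
W(88, v(-12)) - u = 630 - 1*26658 = 630 - 26658 = -26028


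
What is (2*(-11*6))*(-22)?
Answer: 2904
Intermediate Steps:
(2*(-11*6))*(-22) = (2*(-66))*(-22) = -132*(-22) = 2904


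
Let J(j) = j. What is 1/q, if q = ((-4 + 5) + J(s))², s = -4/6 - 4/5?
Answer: 225/49 ≈ 4.5918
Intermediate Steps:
s = -22/15 (s = -4*⅙ - 4*⅕ = -⅔ - ⅘ = -22/15 ≈ -1.4667)
q = 49/225 (q = ((-4 + 5) - 22/15)² = (1 - 22/15)² = (-7/15)² = 49/225 ≈ 0.21778)
1/q = 1/(49/225) = 225/49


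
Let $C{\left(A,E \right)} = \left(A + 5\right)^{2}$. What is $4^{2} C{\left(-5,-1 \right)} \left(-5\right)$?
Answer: $0$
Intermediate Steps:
$C{\left(A,E \right)} = \left(5 + A\right)^{2}$
$4^{2} C{\left(-5,-1 \right)} \left(-5\right) = 4^{2} \left(5 - 5\right)^{2} \left(-5\right) = 16 \cdot 0^{2} \left(-5\right) = 16 \cdot 0 \left(-5\right) = 0 \left(-5\right) = 0$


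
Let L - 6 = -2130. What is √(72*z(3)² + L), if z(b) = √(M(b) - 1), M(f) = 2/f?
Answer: 2*I*√537 ≈ 46.346*I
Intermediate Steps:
L = -2124 (L = 6 - 2130 = -2124)
z(b) = √(-1 + 2/b) (z(b) = √(2/b - 1) = √(-1 + 2/b))
√(72*z(3)² + L) = √(72*(√((2 - 1*3)/3))² - 2124) = √(72*(√((2 - 3)/3))² - 2124) = √(72*(√((⅓)*(-1)))² - 2124) = √(72*(√(-⅓))² - 2124) = √(72*(I*√3/3)² - 2124) = √(72*(-⅓) - 2124) = √(-24 - 2124) = √(-2148) = 2*I*√537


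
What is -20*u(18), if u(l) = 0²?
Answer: 0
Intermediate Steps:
u(l) = 0
-20*u(18) = -20*0 = 0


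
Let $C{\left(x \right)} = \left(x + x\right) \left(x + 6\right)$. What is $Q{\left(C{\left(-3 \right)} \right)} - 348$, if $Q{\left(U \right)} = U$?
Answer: $-366$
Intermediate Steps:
$C{\left(x \right)} = 2 x \left(6 + x\right)$
$Q{\left(C{\left(-3 \right)} \right)} - 348 = 2 \left(-3\right) \left(6 - 3\right) - 348 = 2 \left(-3\right) 3 - 348 = -18 - 348 = -366$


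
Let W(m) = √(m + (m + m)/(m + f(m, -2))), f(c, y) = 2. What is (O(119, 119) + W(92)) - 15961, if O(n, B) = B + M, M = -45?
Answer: -15887 + 8*√3243/47 ≈ -15877.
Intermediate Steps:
W(m) = √(m + 2*m/(2 + m)) (W(m) = √(m + (m + m)/(m + 2)) = √(m + (2*m)/(2 + m)) = √(m + 2*m/(2 + m)))
O(n, B) = -45 + B (O(n, B) = B - 45 = -45 + B)
(O(119, 119) + W(92)) - 15961 = ((-45 + 119) + √(92*(4 + 92)/(2 + 92))) - 15961 = (74 + √(92*96/94)) - 15961 = (74 + √(92*(1/94)*96)) - 15961 = (74 + √(4416/47)) - 15961 = (74 + 8*√3243/47) - 15961 = -15887 + 8*√3243/47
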